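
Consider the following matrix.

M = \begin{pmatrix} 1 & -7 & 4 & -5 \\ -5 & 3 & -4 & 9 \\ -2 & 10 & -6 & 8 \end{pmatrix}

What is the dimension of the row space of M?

Row reduce to echelon form.
R2 ← R2 + (5)·R1: [0, -32, 16, -16]
R3 ← R3 + (2)·R1: [0, -4, 2, -2]
R3 ← R3 − (1/8)·R2: [0, 0, 0, 0]
Echelon form has 2 nonzero rows, so rank(M) = 2.
The row space has dimension equal to the rank: 2.

2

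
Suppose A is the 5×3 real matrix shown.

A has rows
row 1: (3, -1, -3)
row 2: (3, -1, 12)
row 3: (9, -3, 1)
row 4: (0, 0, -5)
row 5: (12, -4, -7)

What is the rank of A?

2

Row reduce to echelon form.
R2 ← R2 − R1: [0, 0, 15]
R3 ← R3 − (3)·R1: [0, 0, 10]
R5 ← R5 − (4)·R1: [0, 0, 5]
R3 ← R3 − (2/3)·R2: [0, 0, 0]
R4 ← R4 + (1/3)·R2: [0, 0, 0]
R5 ← R5 − (1/3)·R2: [0, 0, 0]
Echelon form has 2 nonzero rows, so rank(A) = 2.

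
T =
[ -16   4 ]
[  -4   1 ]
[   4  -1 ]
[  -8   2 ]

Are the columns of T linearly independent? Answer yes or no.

no

Row reduce T to echelon form.
R2 ← R2 − (1/4)·R1: [0, 0]
R3 ← R3 + (1/4)·R1: [0, 0]
R4 ← R4 − (1/2)·R1: [0, 0]
1 pivot among 2 columns.
Only 1 < 2 pivot columns, so the columns are linearly dependent.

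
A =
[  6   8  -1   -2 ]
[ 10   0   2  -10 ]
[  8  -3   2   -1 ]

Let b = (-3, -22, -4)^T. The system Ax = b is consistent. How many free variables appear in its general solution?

Row reduce the augmented matrix [A | b].
R2 ← R2 − (5/3)·R1: [0, -40/3, 11/3, -20/3, -17]
R3 ← R3 − (4/3)·R1: [0, -41/3, 10/3, 5/3, 0]
R3 ← R3 − (41/40)·R2: [0, 0, -17/40, 17/2, 697/40]
The echelon form has 3 nonzero rows, and every pivot lies in the first 4 columns, so rank(A) = rank([A|b]) = 3.
The system is consistent.
Free variables = (unknowns) − (rank) = 4 − 3 = 1.

1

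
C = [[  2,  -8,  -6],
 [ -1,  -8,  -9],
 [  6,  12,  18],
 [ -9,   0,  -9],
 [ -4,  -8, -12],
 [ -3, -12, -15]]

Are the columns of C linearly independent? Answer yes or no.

Row reduce C to echelon form.
R2 ← R2 + (1/2)·R1: [0, -12, -12]
R3 ← R3 − (3)·R1: [0, 36, 36]
R4 ← R4 + (9/2)·R1: [0, -36, -36]
R5 ← R5 + (2)·R1: [0, -24, -24]
R6 ← R6 + (3/2)·R1: [0, -24, -24]
R3 ← R3 + (3)·R2: [0, 0, 0]
R4 ← R4 − (3)·R2: [0, 0, 0]
R5 ← R5 − (2)·R2: [0, 0, 0]
R6 ← R6 − (2)·R2: [0, 0, 0]
2 pivots among 3 columns.
Only 2 < 3 pivot columns, so the columns are linearly dependent.

no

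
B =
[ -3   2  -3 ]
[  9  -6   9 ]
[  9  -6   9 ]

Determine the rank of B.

Row reduce to echelon form.
R2 ← R2 + (3)·R1: [0, 0, 0]
R3 ← R3 + (3)·R1: [0, 0, 0]
Echelon form has 1 nonzero row, so rank(B) = 1.

1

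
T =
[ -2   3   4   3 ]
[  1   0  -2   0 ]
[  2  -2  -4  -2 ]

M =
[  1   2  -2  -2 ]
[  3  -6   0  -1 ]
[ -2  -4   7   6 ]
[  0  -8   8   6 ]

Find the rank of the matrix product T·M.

2

First compute TM:
[[ -1, -62,  56,  43],
 [  5,  10, -16, -14],
 [  4,  48, -48, -38]]
Now row reduce the product.
R2 ← R2 + (5)·R1: [0, -300, 264, 201]
R3 ← R3 + (4)·R1: [0, -200, 176, 134]
R3 ← R3 − (2/3)·R2: [0, 0, 0, 0]
2 nonzero rows, so rank(TM) = 2.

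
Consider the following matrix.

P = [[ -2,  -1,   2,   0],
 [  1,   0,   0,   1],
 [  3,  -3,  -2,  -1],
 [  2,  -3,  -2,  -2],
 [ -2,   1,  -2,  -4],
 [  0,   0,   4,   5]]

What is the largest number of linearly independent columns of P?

3

Row reduce to echelon form.
R2 ← R2 + (1/2)·R1: [0, -1/2, 1, 1]
R3 ← R3 + (3/2)·R1: [0, -9/2, 1, -1]
R4 ← R4 + R1: [0, -4, 0, -2]
R5 ← R5 − R1: [0, 2, -4, -4]
R3 ← R3 − (9)·R2: [0, 0, -8, -10]
R4 ← R4 − (8)·R2: [0, 0, -8, -10]
R5 ← R5 + (4)·R2: [0, 0, 0, 0]
R4 ← R4 − R3: [0, 0, 0, 0]
R6 ← R6 + (1/2)·R3: [0, 0, 0, 0]
Echelon form has 3 nonzero rows, so rank(P) = 3.
The rank gives the maximum number of linearly independent columns: 3.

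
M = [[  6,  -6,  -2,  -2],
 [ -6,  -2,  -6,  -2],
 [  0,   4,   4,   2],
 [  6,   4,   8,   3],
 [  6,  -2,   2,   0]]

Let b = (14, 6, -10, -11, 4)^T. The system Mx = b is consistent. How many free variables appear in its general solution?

2

Row reduce the augmented matrix [M | b].
R2 ← R2 + R1: [0, -8, -8, -4, 20]
R4 ← R4 − R1: [0, 10, 10, 5, -25]
R5 ← R5 − R1: [0, 4, 4, 2, -10]
R3 ← R3 + (1/2)·R2: [0, 0, 0, 0, 0]
R4 ← R4 + (5/4)·R2: [0, 0, 0, 0, 0]
R5 ← R5 + (1/2)·R2: [0, 0, 0, 0, 0]
The echelon form has 2 nonzero rows, and every pivot lies in the first 4 columns, so rank(M) = rank([M|b]) = 2.
The system is consistent.
Free variables = (unknowns) − (rank) = 4 − 2 = 2.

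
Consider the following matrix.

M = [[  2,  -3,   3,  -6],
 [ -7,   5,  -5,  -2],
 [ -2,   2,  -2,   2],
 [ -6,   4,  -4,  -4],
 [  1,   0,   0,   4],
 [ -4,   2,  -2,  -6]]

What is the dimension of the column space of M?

3

Row reduce to echelon form.
R2 ← R2 + (7/2)·R1: [0, -11/2, 11/2, -23]
R3 ← R3 + R1: [0, -1, 1, -4]
R4 ← R4 + (3)·R1: [0, -5, 5, -22]
R5 ← R5 − (1/2)·R1: [0, 3/2, -3/2, 7]
R6 ← R6 + (2)·R1: [0, -4, 4, -18]
R3 ← R3 − (2/11)·R2: [0, 0, 0, 2/11]
R4 ← R4 − (10/11)·R2: [0, 0, 0, -12/11]
R5 ← R5 + (3/11)·R2: [0, 0, 0, 8/11]
R6 ← R6 − (8/11)·R2: [0, 0, 0, -14/11]
R4 ← R4 + (6)·R3: [0, 0, 0, 0]
R5 ← R5 − (4)·R3: [0, 0, 0, 0]
R6 ← R6 + (7)·R3: [0, 0, 0, 0]
Echelon form has 3 nonzero rows, so rank(M) = 3.
The column space has dimension equal to the rank: 3.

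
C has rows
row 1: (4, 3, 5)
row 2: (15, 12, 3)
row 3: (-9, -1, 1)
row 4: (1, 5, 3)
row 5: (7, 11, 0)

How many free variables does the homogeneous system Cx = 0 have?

Row reduce to echelon form.
R2 ← R2 − (15/4)·R1: [0, 3/4, -63/4]
R3 ← R3 + (9/4)·R1: [0, 23/4, 49/4]
R4 ← R4 − (1/4)·R1: [0, 17/4, 7/4]
R5 ← R5 − (7/4)·R1: [0, 23/4, -35/4]
R3 ← R3 − (23/3)·R2: [0, 0, 133]
R4 ← R4 − (17/3)·R2: [0, 0, 91]
R5 ← R5 − (23/3)·R2: [0, 0, 112]
R4 ← R4 − (13/19)·R3: [0, 0, 0]
R5 ← R5 − (16/19)·R3: [0, 0, 0]
3 nonzero rows, so rank(C) = 3.
C has 3 columns; by rank–nullity, nullity = 3 − 3 = 0.

0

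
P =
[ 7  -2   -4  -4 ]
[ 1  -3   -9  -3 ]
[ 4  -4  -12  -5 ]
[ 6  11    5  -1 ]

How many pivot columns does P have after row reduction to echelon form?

Row reduce to echelon form.
R2 ← R2 − (1/7)·R1: [0, -19/7, -59/7, -17/7]
R3 ← R3 − (4/7)·R1: [0, -20/7, -68/7, -19/7]
R4 ← R4 − (6/7)·R1: [0, 89/7, 59/7, 17/7]
R3 ← R3 − (20/19)·R2: [0, 0, -16/19, -3/19]
R4 ← R4 + (89/19)·R2: [0, 0, -590/19, -170/19]
R4 ← R4 − (295/8)·R3: [0, 0, 0, -25/8]
Echelon form has 4 nonzero rows, so rank(P) = 4.
Each nonzero row contributes one pivot column: 4 pivot columns.

4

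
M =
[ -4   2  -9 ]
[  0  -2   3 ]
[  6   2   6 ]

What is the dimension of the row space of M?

2

Row reduce to echelon form.
R3 ← R3 + (3/2)·R1: [0, 5, -15/2]
R3 ← R3 + (5/2)·R2: [0, 0, 0]
Echelon form has 2 nonzero rows, so rank(M) = 2.
The row space has dimension equal to the rank: 2.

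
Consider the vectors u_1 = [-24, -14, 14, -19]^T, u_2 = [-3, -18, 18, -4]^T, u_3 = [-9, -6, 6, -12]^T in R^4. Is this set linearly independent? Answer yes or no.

yes

Form the matrix with these vectors as rows and row reduce.
R2 ← R2 − (1/8)·R1: [0, -65/4, 65/4, -13/8]
R3 ← R3 − (3/8)·R1: [0, -3/4, 3/4, -39/8]
R3 ← R3 − (3/65)·R2: [0, 0, 0, -24/5]
3 nonzero rows, so the 3 vectors span a space of dimension 3.
Since 3 = 3, the vectors are linearly independent.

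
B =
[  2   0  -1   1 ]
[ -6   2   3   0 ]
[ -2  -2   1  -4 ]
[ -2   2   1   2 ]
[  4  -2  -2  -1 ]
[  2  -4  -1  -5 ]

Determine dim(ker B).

Row reduce to echelon form.
R2 ← R2 + (3)·R1: [0, 2, 0, 3]
R3 ← R3 + R1: [0, -2, 0, -3]
R4 ← R4 + R1: [0, 2, 0, 3]
R5 ← R5 − (2)·R1: [0, -2, 0, -3]
R6 ← R6 − R1: [0, -4, 0, -6]
R3 ← R3 + R2: [0, 0, 0, 0]
R4 ← R4 − R2: [0, 0, 0, 0]
R5 ← R5 + R2: [0, 0, 0, 0]
R6 ← R6 + (2)·R2: [0, 0, 0, 0]
2 nonzero rows, so rank(B) = 2.
B has 4 columns; by rank–nullity, nullity = 4 − 2 = 2.

2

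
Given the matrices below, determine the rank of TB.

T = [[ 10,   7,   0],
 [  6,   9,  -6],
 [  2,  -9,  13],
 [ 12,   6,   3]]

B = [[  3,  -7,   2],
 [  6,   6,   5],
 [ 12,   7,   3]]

First compute TB:
[[ 72, -28,  55],
 [  0, -30,  39],
 [108,  23,  -2],
 [108, -27,  63]]
Now row reduce the product.
R3 ← R3 − (3/2)·R1: [0, 65, -169/2]
R4 ← R4 − (3/2)·R1: [0, 15, -39/2]
R3 ← R3 + (13/6)·R2: [0, 0, 0]
R4 ← R4 + (1/2)·R2: [0, 0, 0]
2 nonzero rows, so rank(TB) = 2.

2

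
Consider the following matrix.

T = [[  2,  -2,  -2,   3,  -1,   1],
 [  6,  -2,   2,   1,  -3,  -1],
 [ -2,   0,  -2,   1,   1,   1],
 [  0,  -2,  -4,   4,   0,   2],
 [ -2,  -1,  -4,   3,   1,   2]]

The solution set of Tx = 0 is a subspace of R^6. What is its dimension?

4

Row reduce to echelon form.
R2 ← R2 − (3)·R1: [0, 4, 8, -8, 0, -4]
R3 ← R3 + R1: [0, -2, -4, 4, 0, 2]
R5 ← R5 + R1: [0, -3, -6, 6, 0, 3]
R3 ← R3 + (1/2)·R2: [0, 0, 0, 0, 0, 0]
R4 ← R4 + (1/2)·R2: [0, 0, 0, 0, 0, 0]
R5 ← R5 + (3/4)·R2: [0, 0, 0, 0, 0, 0]
2 nonzero rows, so rank(T) = 2.
T has 6 columns; by rank–nullity, nullity = 6 − 2 = 4.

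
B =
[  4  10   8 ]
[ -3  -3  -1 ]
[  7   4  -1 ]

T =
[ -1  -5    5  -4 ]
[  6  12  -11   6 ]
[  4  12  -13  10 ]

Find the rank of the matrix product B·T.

2

First compute BT:
[[ 88, 196, -194, 124],
 [-19, -33,  31, -16],
 [ 13,   1,   4, -14]]
Now row reduce the product.
R2 ← R2 + (19/88)·R1: [0, 205/22, -479/44, 237/22]
R3 ← R3 − (13/88)·R1: [0, -615/22, 1437/44, -711/22]
R3 ← R3 + (3)·R2: [0, 0, 0, 0]
2 nonzero rows, so rank(BT) = 2.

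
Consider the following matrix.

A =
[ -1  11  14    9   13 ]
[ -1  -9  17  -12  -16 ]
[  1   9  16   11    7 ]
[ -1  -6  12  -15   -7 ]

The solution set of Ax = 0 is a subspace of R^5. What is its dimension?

Row reduce to echelon form.
R2 ← R2 − R1: [0, -20, 3, -21, -29]
R3 ← R3 + R1: [0, 20, 30, 20, 20]
R4 ← R4 − R1: [0, -17, -2, -24, -20]
R3 ← R3 + R2: [0, 0, 33, -1, -9]
R4 ← R4 − (17/20)·R2: [0, 0, -91/20, -123/20, 93/20]
R4 ← R4 + (91/660)·R3: [0, 0, 0, -415/66, 75/22]
4 nonzero rows, so rank(A) = 4.
A has 5 columns; by rank–nullity, nullity = 5 − 4 = 1.

1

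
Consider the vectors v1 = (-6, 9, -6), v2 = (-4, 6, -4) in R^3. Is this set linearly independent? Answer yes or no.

no

Form the matrix with these vectors as rows and row reduce.
R2 ← R2 − (2/3)·R1: [0, 0, 0]
1 nonzero row, so the 2 vectors span a space of dimension 1.
Since 1 < 2, the vectors are linearly dependent.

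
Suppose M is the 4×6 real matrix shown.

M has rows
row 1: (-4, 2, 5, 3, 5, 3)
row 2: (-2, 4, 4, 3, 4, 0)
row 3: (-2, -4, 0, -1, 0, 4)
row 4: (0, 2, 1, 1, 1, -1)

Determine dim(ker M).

4

Row reduce to echelon form.
R2 ← R2 − (1/2)·R1: [0, 3, 3/2, 3/2, 3/2, -3/2]
R3 ← R3 − (1/2)·R1: [0, -5, -5/2, -5/2, -5/2, 5/2]
R3 ← R3 + (5/3)·R2: [0, 0, 0, 0, 0, 0]
R4 ← R4 − (2/3)·R2: [0, 0, 0, 0, 0, 0]
2 nonzero rows, so rank(M) = 2.
M has 6 columns; by rank–nullity, nullity = 6 − 2 = 4.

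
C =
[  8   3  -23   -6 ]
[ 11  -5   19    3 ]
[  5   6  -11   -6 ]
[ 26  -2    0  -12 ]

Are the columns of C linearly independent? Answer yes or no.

Row reduce C to echelon form.
R2 ← R2 − (11/8)·R1: [0, -73/8, 405/8, 45/4]
R3 ← R3 − (5/8)·R1: [0, 33/8, 27/8, -9/4]
R4 ← R4 − (13/4)·R1: [0, -47/4, 299/4, 15/2]
R3 ← R3 + (33/73)·R2: [0, 0, 1917/73, 207/73]
R4 ← R4 − (94/73)·R2: [0, 0, 698/73, -510/73]
R4 ← R4 − (698/1917)·R3: [0, 0, 0, -1708/213]
4 pivots among 4 columns.
Every column is a pivot column, so the columns are linearly independent.

yes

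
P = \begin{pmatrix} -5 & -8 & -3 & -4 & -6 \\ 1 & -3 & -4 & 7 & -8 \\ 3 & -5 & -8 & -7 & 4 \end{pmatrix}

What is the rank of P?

Row reduce to echelon form.
R2 ← R2 + (1/5)·R1: [0, -23/5, -23/5, 31/5, -46/5]
R3 ← R3 + (3/5)·R1: [0, -49/5, -49/5, -47/5, 2/5]
R3 ← R3 − (49/23)·R2: [0, 0, 0, -520/23, 20]
Echelon form has 3 nonzero rows, so rank(P) = 3.

3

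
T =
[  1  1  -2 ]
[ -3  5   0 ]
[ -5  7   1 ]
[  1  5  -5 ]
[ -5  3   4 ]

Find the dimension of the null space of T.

Row reduce to echelon form.
R2 ← R2 + (3)·R1: [0, 8, -6]
R3 ← R3 + (5)·R1: [0, 12, -9]
R4 ← R4 − R1: [0, 4, -3]
R5 ← R5 + (5)·R1: [0, 8, -6]
R3 ← R3 − (3/2)·R2: [0, 0, 0]
R4 ← R4 − (1/2)·R2: [0, 0, 0]
R5 ← R5 − R2: [0, 0, 0]
2 nonzero rows, so rank(T) = 2.
T has 3 columns; by rank–nullity, nullity = 3 − 2 = 1.

1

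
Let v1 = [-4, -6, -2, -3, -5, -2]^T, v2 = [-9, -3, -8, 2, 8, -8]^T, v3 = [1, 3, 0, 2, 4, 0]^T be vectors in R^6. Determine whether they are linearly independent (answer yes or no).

Form the matrix with these vectors as rows and row reduce.
R2 ← R2 − (9/4)·R1: [0, 21/2, -7/2, 35/4, 77/4, -7/2]
R3 ← R3 + (1/4)·R1: [0, 3/2, -1/2, 5/4, 11/4, -1/2]
R3 ← R3 − (1/7)·R2: [0, 0, 0, 0, 0, 0]
2 nonzero rows, so the 3 vectors span a space of dimension 2.
Since 2 < 3, the vectors are linearly dependent.

no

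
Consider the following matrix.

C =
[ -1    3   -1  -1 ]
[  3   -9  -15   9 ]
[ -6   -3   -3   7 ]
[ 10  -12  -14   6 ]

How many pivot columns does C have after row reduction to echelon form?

Row reduce to echelon form.
R2 ← R2 + (3)·R1: [0, 0, -18, 6]
R3 ← R3 − (6)·R1: [0, -21, 3, 13]
R4 ← R4 + (10)·R1: [0, 18, -24, -4]
Swap R2 ↔ R3
R4 ← R4 + (6/7)·R2: [0, 0, -150/7, 50/7]
R4 ← R4 − (25/21)·R3: [0, 0, 0, 0]
Echelon form has 3 nonzero rows, so rank(C) = 3.
Each nonzero row contributes one pivot column: 3 pivot columns.

3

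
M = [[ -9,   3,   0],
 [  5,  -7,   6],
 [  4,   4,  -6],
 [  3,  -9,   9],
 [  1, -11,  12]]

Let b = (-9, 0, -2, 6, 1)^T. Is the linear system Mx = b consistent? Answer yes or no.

no

Row reduce the augmented matrix [M | b].
R2 ← R2 + (5/9)·R1: [0, -16/3, 6, -5]
R3 ← R3 + (4/9)·R1: [0, 16/3, -6, -6]
R4 ← R4 + (1/3)·R1: [0, -8, 9, 3]
R5 ← R5 + (1/9)·R1: [0, -32/3, 12, 0]
R3 ← R3 + R2: [0, 0, 0, -11]
R4 ← R4 − (3/2)·R2: [0, 0, 0, 21/2]
R5 ← R5 − (2)·R2: [0, 0, 0, 10]
R4 ← R4 + (21/22)·R3: [0, 0, 0, 0]
R5 ← R5 + (10/11)·R3: [0, 0, 0, 0]
The echelon form has 3 nonzero rows; the last pivot sits in the augmented column, so rank(M) = 2 but rank([M|b]) = 3.
Since the ranks differ, the system is inconsistent.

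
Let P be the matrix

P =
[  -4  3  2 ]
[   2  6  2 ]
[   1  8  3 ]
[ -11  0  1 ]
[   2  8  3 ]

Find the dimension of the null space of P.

0

Row reduce to echelon form.
R2 ← R2 + (1/2)·R1: [0, 15/2, 3]
R3 ← R3 + (1/4)·R1: [0, 35/4, 7/2]
R4 ← R4 − (11/4)·R1: [0, -33/4, -9/2]
R5 ← R5 + (1/2)·R1: [0, 19/2, 4]
R3 ← R3 − (7/6)·R2: [0, 0, 0]
R4 ← R4 + (11/10)·R2: [0, 0, -6/5]
R5 ← R5 − (19/15)·R2: [0, 0, 1/5]
Swap R3 ↔ R4
R5 ← R5 + (1/6)·R3: [0, 0, 0]
3 nonzero rows, so rank(P) = 3.
P has 3 columns; by rank–nullity, nullity = 3 − 3 = 0.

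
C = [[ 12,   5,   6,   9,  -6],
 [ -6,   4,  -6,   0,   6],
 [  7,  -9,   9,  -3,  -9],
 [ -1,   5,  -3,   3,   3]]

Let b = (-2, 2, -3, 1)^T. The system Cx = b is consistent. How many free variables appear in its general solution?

Row reduce the augmented matrix [C | b].
R2 ← R2 + (1/2)·R1: [0, 13/2, -3, 9/2, 3, 1]
R3 ← R3 − (7/12)·R1: [0, -143/12, 11/2, -33/4, -11/2, -11/6]
R4 ← R4 + (1/12)·R1: [0, 65/12, -5/2, 15/4, 5/2, 5/6]
R3 ← R3 + (11/6)·R2: [0, 0, 0, 0, 0, 0]
R4 ← R4 − (5/6)·R2: [0, 0, 0, 0, 0, 0]
The echelon form has 2 nonzero rows, and every pivot lies in the first 5 columns, so rank(C) = rank([C|b]) = 2.
The system is consistent.
Free variables = (unknowns) − (rank) = 5 − 2 = 3.

3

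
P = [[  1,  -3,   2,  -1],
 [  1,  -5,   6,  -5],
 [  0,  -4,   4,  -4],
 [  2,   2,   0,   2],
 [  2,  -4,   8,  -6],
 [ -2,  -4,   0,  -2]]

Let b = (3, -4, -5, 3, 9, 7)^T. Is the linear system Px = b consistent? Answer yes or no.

Row reduce the augmented matrix [P | b].
R2 ← R2 − R1: [0, -2, 4, -4, -7]
R4 ← R4 − (2)·R1: [0, 8, -4, 4, -3]
R5 ← R5 − (2)·R1: [0, 2, 4, -4, 3]
R6 ← R6 + (2)·R1: [0, -10, 4, -4, 13]
R3 ← R3 − (2)·R2: [0, 0, -4, 4, 9]
R4 ← R4 + (4)·R2: [0, 0, 12, -12, -31]
R5 ← R5 + R2: [0, 0, 8, -8, -4]
R6 ← R6 − (5)·R2: [0, 0, -16, 16, 48]
R4 ← R4 + (3)·R3: [0, 0, 0, 0, -4]
R5 ← R5 + (2)·R3: [0, 0, 0, 0, 14]
R6 ← R6 − (4)·R3: [0, 0, 0, 0, 12]
R5 ← R5 + (7/2)·R4: [0, 0, 0, 0, 0]
R6 ← R6 + (3)·R4: [0, 0, 0, 0, 0]
The echelon form has 4 nonzero rows; the last pivot sits in the augmented column, so rank(P) = 3 but rank([P|b]) = 4.
Since the ranks differ, the system is inconsistent.

no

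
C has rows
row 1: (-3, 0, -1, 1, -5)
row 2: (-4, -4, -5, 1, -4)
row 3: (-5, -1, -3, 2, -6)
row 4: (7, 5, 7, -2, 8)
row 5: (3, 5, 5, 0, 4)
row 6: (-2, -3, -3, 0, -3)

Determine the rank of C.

Row reduce to echelon form.
R2 ← R2 − (4/3)·R1: [0, -4, -11/3, -1/3, 8/3]
R3 ← R3 − (5/3)·R1: [0, -1, -4/3, 1/3, 7/3]
R4 ← R4 + (7/3)·R1: [0, 5, 14/3, 1/3, -11/3]
R5 ← R5 + R1: [0, 5, 4, 1, -1]
R6 ← R6 − (2/3)·R1: [0, -3, -7/3, -2/3, 1/3]
R3 ← R3 − (1/4)·R2: [0, 0, -5/12, 5/12, 5/3]
R4 ← R4 + (5/4)·R2: [0, 0, 1/12, -1/12, -1/3]
R5 ← R5 + (5/4)·R2: [0, 0, -7/12, 7/12, 7/3]
R6 ← R6 − (3/4)·R2: [0, 0, 5/12, -5/12, -5/3]
R4 ← R4 + (1/5)·R3: [0, 0, 0, 0, 0]
R5 ← R5 − (7/5)·R3: [0, 0, 0, 0, 0]
R6 ← R6 + R3: [0, 0, 0, 0, 0]
Echelon form has 3 nonzero rows, so rank(C) = 3.

3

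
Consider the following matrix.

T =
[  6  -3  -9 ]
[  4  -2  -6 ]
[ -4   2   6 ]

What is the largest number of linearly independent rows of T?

Row reduce to echelon form.
R2 ← R2 − (2/3)·R1: [0, 0, 0]
R3 ← R3 + (2/3)·R1: [0, 0, 0]
Echelon form has 1 nonzero row, so rank(T) = 1.
The rank gives the maximum number of linearly independent rows: 1.

1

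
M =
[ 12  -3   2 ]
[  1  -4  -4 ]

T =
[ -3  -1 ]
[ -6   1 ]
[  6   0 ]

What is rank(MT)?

First compute MT:
[[ -6, -15],
 [ -3,  -5]]
Now row reduce the product.
R2 ← R2 − (1/2)·R1: [0, 5/2]
2 nonzero rows, so rank(MT) = 2.

2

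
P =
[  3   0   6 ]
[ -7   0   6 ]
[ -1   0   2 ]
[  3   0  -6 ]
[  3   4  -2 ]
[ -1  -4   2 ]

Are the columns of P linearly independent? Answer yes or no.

yes

Row reduce P to echelon form.
R2 ← R2 + (7/3)·R1: [0, 0, 20]
R3 ← R3 + (1/3)·R1: [0, 0, 4]
R4 ← R4 − R1: [0, 0, -12]
R5 ← R5 − R1: [0, 4, -8]
R6 ← R6 + (1/3)·R1: [0, -4, 4]
Swap R2 ↔ R5
R6 ← R6 + R2: [0, 0, -4]
R4 ← R4 + (3)·R3: [0, 0, 0]
R5 ← R5 − (5)·R3: [0, 0, 0]
R6 ← R6 + R3: [0, 0, 0]
3 pivots among 3 columns.
Every column is a pivot column, so the columns are linearly independent.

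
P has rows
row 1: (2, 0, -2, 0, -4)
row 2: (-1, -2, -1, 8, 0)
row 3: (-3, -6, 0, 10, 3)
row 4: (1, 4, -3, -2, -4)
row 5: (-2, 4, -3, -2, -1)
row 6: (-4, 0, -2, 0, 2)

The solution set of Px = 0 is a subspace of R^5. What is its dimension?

1

Row reduce to echelon form.
R2 ← R2 + (1/2)·R1: [0, -2, -2, 8, -2]
R3 ← R3 + (3/2)·R1: [0, -6, -3, 10, -3]
R4 ← R4 − (1/2)·R1: [0, 4, -2, -2, -2]
R5 ← R5 + R1: [0, 4, -5, -2, -5]
R6 ← R6 + (2)·R1: [0, 0, -6, 0, -6]
R3 ← R3 − (3)·R2: [0, 0, 3, -14, 3]
R4 ← R4 + (2)·R2: [0, 0, -6, 14, -6]
R5 ← R5 + (2)·R2: [0, 0, -9, 14, -9]
R4 ← R4 + (2)·R3: [0, 0, 0, -14, 0]
R5 ← R5 + (3)·R3: [0, 0, 0, -28, 0]
R6 ← R6 + (2)·R3: [0, 0, 0, -28, 0]
R5 ← R5 − (2)·R4: [0, 0, 0, 0, 0]
R6 ← R6 − (2)·R4: [0, 0, 0, 0, 0]
4 nonzero rows, so rank(P) = 4.
P has 5 columns; by rank–nullity, nullity = 5 − 4 = 1.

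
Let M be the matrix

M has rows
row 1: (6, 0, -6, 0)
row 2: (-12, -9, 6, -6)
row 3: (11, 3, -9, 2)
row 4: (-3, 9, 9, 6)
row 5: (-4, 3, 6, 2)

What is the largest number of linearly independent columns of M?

2

Row reduce to echelon form.
R2 ← R2 + (2)·R1: [0, -9, -6, -6]
R3 ← R3 − (11/6)·R1: [0, 3, 2, 2]
R4 ← R4 + (1/2)·R1: [0, 9, 6, 6]
R5 ← R5 + (2/3)·R1: [0, 3, 2, 2]
R3 ← R3 + (1/3)·R2: [0, 0, 0, 0]
R4 ← R4 + R2: [0, 0, 0, 0]
R5 ← R5 + (1/3)·R2: [0, 0, 0, 0]
Echelon form has 2 nonzero rows, so rank(M) = 2.
The rank gives the maximum number of linearly independent columns: 2.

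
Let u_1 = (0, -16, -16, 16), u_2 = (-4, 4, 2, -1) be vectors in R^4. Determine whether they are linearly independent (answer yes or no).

Form the matrix with these vectors as rows and row reduce.
Swap R1 ↔ R2
2 nonzero rows, so the 2 vectors span a space of dimension 2.
Since 2 = 2, the vectors are linearly independent.

yes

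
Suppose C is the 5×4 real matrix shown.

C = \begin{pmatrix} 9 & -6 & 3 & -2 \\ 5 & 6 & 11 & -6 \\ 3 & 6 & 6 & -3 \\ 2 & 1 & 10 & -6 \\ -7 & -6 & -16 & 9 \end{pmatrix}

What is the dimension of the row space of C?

3

Row reduce to echelon form.
R2 ← R2 − (5/9)·R1: [0, 28/3, 28/3, -44/9]
R3 ← R3 − (1/3)·R1: [0, 8, 5, -7/3]
R4 ← R4 − (2/9)·R1: [0, 7/3, 28/3, -50/9]
R5 ← R5 + (7/9)·R1: [0, -32/3, -41/3, 67/9]
R3 ← R3 − (6/7)·R2: [0, 0, -3, 13/7]
R4 ← R4 − (1/4)·R2: [0, 0, 7, -13/3]
R5 ← R5 + (8/7)·R2: [0, 0, -3, 13/7]
R4 ← R4 + (7/3)·R3: [0, 0, 0, 0]
R5 ← R5 − R3: [0, 0, 0, 0]
Echelon form has 3 nonzero rows, so rank(C) = 3.
The row space has dimension equal to the rank: 3.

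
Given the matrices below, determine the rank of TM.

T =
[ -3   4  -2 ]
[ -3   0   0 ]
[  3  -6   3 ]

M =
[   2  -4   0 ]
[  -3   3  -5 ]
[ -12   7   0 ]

2

First compute TM:
[[  6,  10, -20],
 [ -6,  12,   0],
 [-12,  -9,  30]]
Now row reduce the product.
R2 ← R2 + R1: [0, 22, -20]
R3 ← R3 + (2)·R1: [0, 11, -10]
R3 ← R3 − (1/2)·R2: [0, 0, 0]
2 nonzero rows, so rank(TM) = 2.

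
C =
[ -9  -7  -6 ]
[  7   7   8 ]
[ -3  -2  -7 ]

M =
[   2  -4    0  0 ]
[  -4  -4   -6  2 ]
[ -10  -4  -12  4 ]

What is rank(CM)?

2

First compute CM:
[[ 70,  88, 114, -38],
 [-94, -88, -138,  46],
 [ 72,  48,  96, -32]]
Now row reduce the product.
R2 ← R2 + (47/35)·R1: [0, 1056/35, 528/35, -176/35]
R3 ← R3 − (36/35)·R1: [0, -1488/35, -744/35, 248/35]
R3 ← R3 + (31/22)·R2: [0, 0, 0, 0]
2 nonzero rows, so rank(CM) = 2.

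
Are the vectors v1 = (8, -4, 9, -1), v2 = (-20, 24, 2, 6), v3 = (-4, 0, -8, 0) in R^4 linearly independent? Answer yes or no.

no

Form the matrix with these vectors as rows and row reduce.
R2 ← R2 + (5/2)·R1: [0, 14, 49/2, 7/2]
R3 ← R3 + (1/2)·R1: [0, -2, -7/2, -1/2]
R3 ← R3 + (1/7)·R2: [0, 0, 0, 0]
2 nonzero rows, so the 3 vectors span a space of dimension 2.
Since 2 < 3, the vectors are linearly dependent.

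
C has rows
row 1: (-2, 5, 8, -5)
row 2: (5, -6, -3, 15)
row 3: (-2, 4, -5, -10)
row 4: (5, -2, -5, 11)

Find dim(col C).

3

Row reduce to echelon form.
R2 ← R2 + (5/2)·R1: [0, 13/2, 17, 5/2]
R3 ← R3 − R1: [0, -1, -13, -5]
R4 ← R4 + (5/2)·R1: [0, 21/2, 15, -3/2]
R3 ← R3 + (2/13)·R2: [0, 0, -135/13, -60/13]
R4 ← R4 − (21/13)·R2: [0, 0, -162/13, -72/13]
R4 ← R4 − (6/5)·R3: [0, 0, 0, 0]
Echelon form has 3 nonzero rows, so rank(C) = 3.
The column space has dimension equal to the rank: 3.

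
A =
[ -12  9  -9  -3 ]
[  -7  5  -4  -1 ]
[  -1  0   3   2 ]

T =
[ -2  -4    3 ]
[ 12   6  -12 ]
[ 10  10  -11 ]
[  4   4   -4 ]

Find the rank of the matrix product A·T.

2

First compute AT:
[[ 30,   0, -33],
 [ 30,  14, -33],
 [ 40,  42, -44]]
Now row reduce the product.
R2 ← R2 − R1: [0, 14, 0]
R3 ← R3 − (4/3)·R1: [0, 42, 0]
R3 ← R3 − (3)·R2: [0, 0, 0]
2 nonzero rows, so rank(AT) = 2.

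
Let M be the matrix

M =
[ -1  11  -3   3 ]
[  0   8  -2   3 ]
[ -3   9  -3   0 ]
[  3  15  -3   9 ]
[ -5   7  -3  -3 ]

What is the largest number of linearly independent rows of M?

Row reduce to echelon form.
R3 ← R3 − (3)·R1: [0, -24, 6, -9]
R4 ← R4 + (3)·R1: [0, 48, -12, 18]
R5 ← R5 − (5)·R1: [0, -48, 12, -18]
R3 ← R3 + (3)·R2: [0, 0, 0, 0]
R4 ← R4 − (6)·R2: [0, 0, 0, 0]
R5 ← R5 + (6)·R2: [0, 0, 0, 0]
Echelon form has 2 nonzero rows, so rank(M) = 2.
The rank gives the maximum number of linearly independent rows: 2.

2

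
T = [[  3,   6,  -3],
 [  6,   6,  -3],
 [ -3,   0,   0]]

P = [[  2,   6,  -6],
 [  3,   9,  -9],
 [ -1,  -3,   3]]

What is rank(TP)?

First compute TP:
[[ 27,  81, -81],
 [ 33,  99, -99],
 [ -6, -18,  18]]
Now row reduce the product.
R2 ← R2 − (11/9)·R1: [0, 0, 0]
R3 ← R3 + (2/9)·R1: [0, 0, 0]
1 nonzero row, so rank(TP) = 1.

1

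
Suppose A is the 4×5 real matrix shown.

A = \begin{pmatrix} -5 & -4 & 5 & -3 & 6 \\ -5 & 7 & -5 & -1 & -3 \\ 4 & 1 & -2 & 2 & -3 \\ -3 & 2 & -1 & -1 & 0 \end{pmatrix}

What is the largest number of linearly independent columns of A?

Row reduce to echelon form.
R2 ← R2 − R1: [0, 11, -10, 2, -9]
R3 ← R3 + (4/5)·R1: [0, -11/5, 2, -2/5, 9/5]
R4 ← R4 − (3/5)·R1: [0, 22/5, -4, 4/5, -18/5]
R3 ← R3 + (1/5)·R2: [0, 0, 0, 0, 0]
R4 ← R4 − (2/5)·R2: [0, 0, 0, 0, 0]
Echelon form has 2 nonzero rows, so rank(A) = 2.
The rank gives the maximum number of linearly independent columns: 2.

2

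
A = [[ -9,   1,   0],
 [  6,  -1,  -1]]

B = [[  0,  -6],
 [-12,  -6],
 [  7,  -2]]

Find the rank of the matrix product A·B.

First compute AB:
[[-12,  48],
 [  5, -28]]
Now row reduce the product.
R2 ← R2 + (5/12)·R1: [0, -8]
2 nonzero rows, so rank(AB) = 2.

2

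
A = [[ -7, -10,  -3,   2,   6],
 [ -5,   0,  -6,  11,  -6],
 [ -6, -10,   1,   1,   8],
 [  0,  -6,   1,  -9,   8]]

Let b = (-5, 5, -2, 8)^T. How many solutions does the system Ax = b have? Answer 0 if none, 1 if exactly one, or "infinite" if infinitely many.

Row reduce the augmented matrix [A | b].
R2 ← R2 − (5/7)·R1: [0, 50/7, -27/7, 67/7, -72/7, 60/7]
R3 ← R3 − (6/7)·R1: [0, -10/7, 25/7, -5/7, 20/7, 16/7]
R3 ← R3 + (1/5)·R2: [0, 0, 14/5, 6/5, 4/5, 4]
R4 ← R4 + (21/25)·R2: [0, 0, -56/25, -24/25, -16/25, 76/5]
R4 ← R4 + (4/5)·R3: [0, 0, 0, 0, 0, 92/5]
The echelon form has 4 nonzero rows; the last pivot sits in the augmented column, so rank(A) = 3 but rank([A|b]) = 4.
Since the ranks differ, the system is inconsistent.
It has no solutions.

0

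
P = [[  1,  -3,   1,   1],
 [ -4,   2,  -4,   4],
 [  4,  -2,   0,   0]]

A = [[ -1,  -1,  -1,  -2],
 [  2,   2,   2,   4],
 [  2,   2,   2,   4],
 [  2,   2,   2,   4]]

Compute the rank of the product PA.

1

First compute PA:
[[ -3,  -3,  -3,  -6],
 [  8,   8,   8,  16],
 [ -8,  -8,  -8, -16]]
Now row reduce the product.
R2 ← R2 + (8/3)·R1: [0, 0, 0, 0]
R3 ← R3 − (8/3)·R1: [0, 0, 0, 0]
1 nonzero row, so rank(PA) = 1.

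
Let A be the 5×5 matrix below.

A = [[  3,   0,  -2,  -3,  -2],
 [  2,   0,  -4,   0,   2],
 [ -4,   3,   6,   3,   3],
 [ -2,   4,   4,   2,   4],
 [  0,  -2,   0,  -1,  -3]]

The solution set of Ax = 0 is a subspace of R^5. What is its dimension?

Row reduce to echelon form.
R2 ← R2 − (2/3)·R1: [0, 0, -8/3, 2, 10/3]
R3 ← R3 + (4/3)·R1: [0, 3, 10/3, -1, 1/3]
R4 ← R4 + (2/3)·R1: [0, 4, 8/3, 0, 8/3]
Swap R2 ↔ R3
R4 ← R4 − (4/3)·R2: [0, 0, -16/9, 4/3, 20/9]
R5 ← R5 + (2/3)·R2: [0, 0, 20/9, -5/3, -25/9]
R4 ← R4 − (2/3)·R3: [0, 0, 0, 0, 0]
R5 ← R5 + (5/6)·R3: [0, 0, 0, 0, 0]
3 nonzero rows, so rank(A) = 3.
A has 5 columns; by rank–nullity, nullity = 5 − 3 = 2.

2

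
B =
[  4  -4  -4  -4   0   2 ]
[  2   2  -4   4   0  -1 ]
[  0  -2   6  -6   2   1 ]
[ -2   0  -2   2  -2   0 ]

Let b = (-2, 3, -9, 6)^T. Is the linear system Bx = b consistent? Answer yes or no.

Row reduce the augmented matrix [B | b].
R2 ← R2 − (1/2)·R1: [0, 4, -2, 6, 0, -2, 4]
R4 ← R4 + (1/2)·R1: [0, -2, -4, 0, -2, 1, 5]
R3 ← R3 + (1/2)·R2: [0, 0, 5, -3, 2, 0, -7]
R4 ← R4 + (1/2)·R2: [0, 0, -5, 3, -2, 0, 7]
R4 ← R4 + R3: [0, 0, 0, 0, 0, 0, 0]
The echelon form has 3 nonzero rows, and every pivot lies in the first 6 columns, so rank(B) = rank([B|b]) = 3.
The system is consistent.

yes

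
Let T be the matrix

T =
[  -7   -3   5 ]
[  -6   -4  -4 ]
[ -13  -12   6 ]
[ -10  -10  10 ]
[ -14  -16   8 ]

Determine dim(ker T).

0

Row reduce to echelon form.
R2 ← R2 − (6/7)·R1: [0, -10/7, -58/7]
R3 ← R3 − (13/7)·R1: [0, -45/7, -23/7]
R4 ← R4 − (10/7)·R1: [0, -40/7, 20/7]
R5 ← R5 − (2)·R1: [0, -10, -2]
R3 ← R3 − (9/2)·R2: [0, 0, 34]
R4 ← R4 − (4)·R2: [0, 0, 36]
R5 ← R5 − (7)·R2: [0, 0, 56]
R4 ← R4 − (18/17)·R3: [0, 0, 0]
R5 ← R5 − (28/17)·R3: [0, 0, 0]
3 nonzero rows, so rank(T) = 3.
T has 3 columns; by rank–nullity, nullity = 3 − 3 = 0.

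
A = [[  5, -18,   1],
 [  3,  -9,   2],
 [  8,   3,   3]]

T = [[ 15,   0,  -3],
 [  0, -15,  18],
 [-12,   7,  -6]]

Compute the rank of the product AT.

First compute AT:
[[ 63, 277, -345],
 [ 21, 149, -183],
 [ 84, -24,  12]]
Now row reduce the product.
R2 ← R2 − (1/3)·R1: [0, 170/3, -68]
R3 ← R3 − (4/3)·R1: [0, -1180/3, 472]
R3 ← R3 + (118/17)·R2: [0, 0, 0]
2 nonzero rows, so rank(AT) = 2.

2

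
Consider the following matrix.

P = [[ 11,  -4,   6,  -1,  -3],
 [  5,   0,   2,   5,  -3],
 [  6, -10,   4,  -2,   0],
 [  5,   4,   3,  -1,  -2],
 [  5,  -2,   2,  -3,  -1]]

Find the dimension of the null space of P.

1

Row reduce to echelon form.
R2 ← R2 − (5/11)·R1: [0, 20/11, -8/11, 60/11, -18/11]
R3 ← R3 − (6/11)·R1: [0, -86/11, 8/11, -16/11, 18/11]
R4 ← R4 − (5/11)·R1: [0, 64/11, 3/11, -6/11, -7/11]
R5 ← R5 − (5/11)·R1: [0, -2/11, -8/11, -28/11, 4/11]
R3 ← R3 + (43/10)·R2: [0, 0, -12/5, 22, -27/5]
R4 ← R4 − (16/5)·R2: [0, 0, 13/5, -18, 23/5]
R5 ← R5 + (1/10)·R2: [0, 0, -4/5, -2, 1/5]
R4 ← R4 + (13/12)·R3: [0, 0, 0, 35/6, -5/4]
R5 ← R5 − (1/3)·R3: [0, 0, 0, -28/3, 2]
R5 ← R5 + (8/5)·R4: [0, 0, 0, 0, 0]
4 nonzero rows, so rank(P) = 4.
P has 5 columns; by rank–nullity, nullity = 5 − 4 = 1.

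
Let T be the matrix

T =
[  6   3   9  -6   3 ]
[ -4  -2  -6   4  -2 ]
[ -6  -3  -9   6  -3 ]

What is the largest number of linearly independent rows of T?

Row reduce to echelon form.
R2 ← R2 + (2/3)·R1: [0, 0, 0, 0, 0]
R3 ← R3 + R1: [0, 0, 0, 0, 0]
Echelon form has 1 nonzero row, so rank(T) = 1.
The rank gives the maximum number of linearly independent rows: 1.

1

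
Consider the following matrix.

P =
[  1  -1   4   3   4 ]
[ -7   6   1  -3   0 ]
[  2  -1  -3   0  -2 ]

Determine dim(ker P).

Row reduce to echelon form.
R2 ← R2 + (7)·R1: [0, -1, 29, 18, 28]
R3 ← R3 − (2)·R1: [0, 1, -11, -6, -10]
R3 ← R3 + R2: [0, 0, 18, 12, 18]
3 nonzero rows, so rank(P) = 3.
P has 5 columns; by rank–nullity, nullity = 5 − 3 = 2.

2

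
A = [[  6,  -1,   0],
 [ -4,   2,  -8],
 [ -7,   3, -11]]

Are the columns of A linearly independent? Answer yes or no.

Row reduce A to echelon form.
R2 ← R2 + (2/3)·R1: [0, 4/3, -8]
R3 ← R3 + (7/6)·R1: [0, 11/6, -11]
R3 ← R3 − (11/8)·R2: [0, 0, 0]
2 pivots among 3 columns.
Only 2 < 3 pivot columns, so the columns are linearly dependent.

no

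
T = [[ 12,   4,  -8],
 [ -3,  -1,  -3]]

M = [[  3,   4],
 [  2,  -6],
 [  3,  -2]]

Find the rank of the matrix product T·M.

First compute TM:
[[ 20,  40],
 [-20,   0]]
Now row reduce the product.
R2 ← R2 + R1: [0, 40]
2 nonzero rows, so rank(TM) = 2.

2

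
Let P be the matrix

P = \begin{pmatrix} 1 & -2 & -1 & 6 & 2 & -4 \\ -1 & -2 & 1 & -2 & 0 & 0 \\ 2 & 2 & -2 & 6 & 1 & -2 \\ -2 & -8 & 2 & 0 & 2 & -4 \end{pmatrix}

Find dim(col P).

Row reduce to echelon form.
R2 ← R2 + R1: [0, -4, 0, 4, 2, -4]
R3 ← R3 − (2)·R1: [0, 6, 0, -6, -3, 6]
R4 ← R4 + (2)·R1: [0, -12, 0, 12, 6, -12]
R3 ← R3 + (3/2)·R2: [0, 0, 0, 0, 0, 0]
R4 ← R4 − (3)·R2: [0, 0, 0, 0, 0, 0]
Echelon form has 2 nonzero rows, so rank(P) = 2.
The column space has dimension equal to the rank: 2.

2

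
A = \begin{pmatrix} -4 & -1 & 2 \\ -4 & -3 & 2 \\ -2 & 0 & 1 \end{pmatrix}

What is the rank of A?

2

Row reduce to echelon form.
R2 ← R2 − R1: [0, -2, 0]
R3 ← R3 − (1/2)·R1: [0, 1/2, 0]
R3 ← R3 + (1/4)·R2: [0, 0, 0]
Echelon form has 2 nonzero rows, so rank(A) = 2.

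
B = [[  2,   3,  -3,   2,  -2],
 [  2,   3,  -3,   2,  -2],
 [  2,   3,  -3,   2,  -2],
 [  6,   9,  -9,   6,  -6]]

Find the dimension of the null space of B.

Row reduce to echelon form.
R2 ← R2 − R1: [0, 0, 0, 0, 0]
R3 ← R3 − R1: [0, 0, 0, 0, 0]
R4 ← R4 − (3)·R1: [0, 0, 0, 0, 0]
1 nonzero row, so rank(B) = 1.
B has 5 columns; by rank–nullity, nullity = 5 − 1 = 4.

4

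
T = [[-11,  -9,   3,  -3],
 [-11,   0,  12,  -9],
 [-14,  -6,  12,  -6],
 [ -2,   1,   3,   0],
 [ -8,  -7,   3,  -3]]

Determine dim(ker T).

Row reduce to echelon form.
R2 ← R2 − R1: [0, 9, 9, -6]
R3 ← R3 − (14/11)·R1: [0, 60/11, 90/11, -24/11]
R4 ← R4 − (2/11)·R1: [0, 29/11, 27/11, 6/11]
R5 ← R5 − (8/11)·R1: [0, -5/11, 9/11, -9/11]
R3 ← R3 − (20/33)·R2: [0, 0, 30/11, 16/11]
R4 ← R4 − (29/99)·R2: [0, 0, -2/11, 76/33]
R5 ← R5 + (5/99)·R2: [0, 0, 14/11, -37/33]
R4 ← R4 + (1/15)·R3: [0, 0, 0, 12/5]
R5 ← R5 − (7/15)·R3: [0, 0, 0, -9/5]
R5 ← R5 + (3/4)·R4: [0, 0, 0, 0]
4 nonzero rows, so rank(T) = 4.
T has 4 columns; by rank–nullity, nullity = 4 − 4 = 0.

0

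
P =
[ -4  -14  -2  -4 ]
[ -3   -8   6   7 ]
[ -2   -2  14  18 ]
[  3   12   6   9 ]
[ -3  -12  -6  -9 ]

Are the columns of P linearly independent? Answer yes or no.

Row reduce P to echelon form.
R2 ← R2 − (3/4)·R1: [0, 5/2, 15/2, 10]
R3 ← R3 − (1/2)·R1: [0, 5, 15, 20]
R4 ← R4 + (3/4)·R1: [0, 3/2, 9/2, 6]
R5 ← R5 − (3/4)·R1: [0, -3/2, -9/2, -6]
R3 ← R3 − (2)·R2: [0, 0, 0, 0]
R4 ← R4 − (3/5)·R2: [0, 0, 0, 0]
R5 ← R5 + (3/5)·R2: [0, 0, 0, 0]
2 pivots among 4 columns.
Only 2 < 4 pivot columns, so the columns are linearly dependent.

no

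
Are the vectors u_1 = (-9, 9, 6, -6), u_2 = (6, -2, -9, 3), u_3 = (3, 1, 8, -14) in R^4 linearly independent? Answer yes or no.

yes

Form the matrix with these vectors as rows and row reduce.
R2 ← R2 + (2/3)·R1: [0, 4, -5, -1]
R3 ← R3 + (1/3)·R1: [0, 4, 10, -16]
R3 ← R3 − R2: [0, 0, 15, -15]
3 nonzero rows, so the 3 vectors span a space of dimension 3.
Since 3 = 3, the vectors are linearly independent.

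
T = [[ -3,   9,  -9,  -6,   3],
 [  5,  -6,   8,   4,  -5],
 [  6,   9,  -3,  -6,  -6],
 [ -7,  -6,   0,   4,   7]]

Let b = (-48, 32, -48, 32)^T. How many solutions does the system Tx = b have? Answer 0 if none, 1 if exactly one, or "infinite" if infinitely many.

Row reduce the augmented matrix [T | b].
R2 ← R2 + (5/3)·R1: [0, 9, -7, -6, 0, -48]
R3 ← R3 + (2)·R1: [0, 27, -21, -18, 0, -144]
R4 ← R4 − (7/3)·R1: [0, -27, 21, 18, 0, 144]
R3 ← R3 − (3)·R2: [0, 0, 0, 0, 0, 0]
R4 ← R4 + (3)·R2: [0, 0, 0, 0, 0, 0]
The echelon form has 2 nonzero rows, and every pivot lies in the first 5 columns, so rank(T) = rank([T|b]) = 2.
The system is consistent.
rank = 2 < 5 unknowns, so there are infinitely many solutions.

infinite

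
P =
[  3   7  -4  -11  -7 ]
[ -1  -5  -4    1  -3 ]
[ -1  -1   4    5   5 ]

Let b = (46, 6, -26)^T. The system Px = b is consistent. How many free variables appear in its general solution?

3

Row reduce the augmented matrix [P | b].
R2 ← R2 + (1/3)·R1: [0, -8/3, -16/3, -8/3, -16/3, 64/3]
R3 ← R3 + (1/3)·R1: [0, 4/3, 8/3, 4/3, 8/3, -32/3]
R3 ← R3 + (1/2)·R2: [0, 0, 0, 0, 0, 0]
The echelon form has 2 nonzero rows, and every pivot lies in the first 5 columns, so rank(P) = rank([P|b]) = 2.
The system is consistent.
Free variables = (unknowns) − (rank) = 5 − 2 = 3.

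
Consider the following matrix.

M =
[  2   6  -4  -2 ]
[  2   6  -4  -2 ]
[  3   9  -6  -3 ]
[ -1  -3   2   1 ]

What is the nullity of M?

3

Row reduce to echelon form.
R2 ← R2 − R1: [0, 0, 0, 0]
R3 ← R3 − (3/2)·R1: [0, 0, 0, 0]
R4 ← R4 + (1/2)·R1: [0, 0, 0, 0]
1 nonzero row, so rank(M) = 1.
M has 4 columns; by rank–nullity, nullity = 4 − 1 = 3.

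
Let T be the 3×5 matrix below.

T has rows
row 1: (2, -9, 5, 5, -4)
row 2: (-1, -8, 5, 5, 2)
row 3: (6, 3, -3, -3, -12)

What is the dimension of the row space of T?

Row reduce to echelon form.
R2 ← R2 + (1/2)·R1: [0, -25/2, 15/2, 15/2, 0]
R3 ← R3 − (3)·R1: [0, 30, -18, -18, 0]
R3 ← R3 + (12/5)·R2: [0, 0, 0, 0, 0]
Echelon form has 2 nonzero rows, so rank(T) = 2.
The row space has dimension equal to the rank: 2.

2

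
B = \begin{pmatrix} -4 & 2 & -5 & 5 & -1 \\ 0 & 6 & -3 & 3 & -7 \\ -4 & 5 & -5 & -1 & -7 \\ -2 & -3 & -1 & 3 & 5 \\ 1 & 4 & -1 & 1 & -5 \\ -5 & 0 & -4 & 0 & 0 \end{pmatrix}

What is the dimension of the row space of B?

Row reduce to echelon form.
R3 ← R3 − R1: [0, 3, 0, -6, -6]
R4 ← R4 − (1/2)·R1: [0, -4, 3/2, 1/2, 11/2]
R5 ← R5 + (1/4)·R1: [0, 9/2, -9/4, 9/4, -21/4]
R6 ← R6 − (5/4)·R1: [0, -5/2, 9/4, -25/4, 5/4]
R3 ← R3 − (1/2)·R2: [0, 0, 3/2, -15/2, -5/2]
R4 ← R4 + (2/3)·R2: [0, 0, -1/2, 5/2, 5/6]
R5 ← R5 − (3/4)·R2: [0, 0, 0, 0, 0]
R6 ← R6 + (5/12)·R2: [0, 0, 1, -5, -5/3]
R4 ← R4 + (1/3)·R3: [0, 0, 0, 0, 0]
R6 ← R6 − (2/3)·R3: [0, 0, 0, 0, 0]
Echelon form has 3 nonzero rows, so rank(B) = 3.
The row space has dimension equal to the rank: 3.

3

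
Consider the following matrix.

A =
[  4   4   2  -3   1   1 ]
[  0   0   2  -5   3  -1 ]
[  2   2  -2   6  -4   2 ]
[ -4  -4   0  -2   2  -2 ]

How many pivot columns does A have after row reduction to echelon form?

Row reduce to echelon form.
R3 ← R3 − (1/2)·R1: [0, 0, -3, 15/2, -9/2, 3/2]
R4 ← R4 + R1: [0, 0, 2, -5, 3, -1]
R3 ← R3 + (3/2)·R2: [0, 0, 0, 0, 0, 0]
R4 ← R4 − R2: [0, 0, 0, 0, 0, 0]
Echelon form has 2 nonzero rows, so rank(A) = 2.
Each nonzero row contributes one pivot column: 2 pivot columns.

2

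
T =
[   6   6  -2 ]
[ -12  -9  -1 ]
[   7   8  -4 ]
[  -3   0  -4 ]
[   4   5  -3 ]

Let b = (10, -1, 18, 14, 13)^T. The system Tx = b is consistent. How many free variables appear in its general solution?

1

Row reduce the augmented matrix [T | b].
R2 ← R2 + (2)·R1: [0, 3, -5, 19]
R3 ← R3 − (7/6)·R1: [0, 1, -5/3, 19/3]
R4 ← R4 + (1/2)·R1: [0, 3, -5, 19]
R5 ← R5 − (2/3)·R1: [0, 1, -5/3, 19/3]
R3 ← R3 − (1/3)·R2: [0, 0, 0, 0]
R4 ← R4 − R2: [0, 0, 0, 0]
R5 ← R5 − (1/3)·R2: [0, 0, 0, 0]
The echelon form has 2 nonzero rows, and every pivot lies in the first 3 columns, so rank(T) = rank([T|b]) = 2.
The system is consistent.
Free variables = (unknowns) − (rank) = 3 − 2 = 1.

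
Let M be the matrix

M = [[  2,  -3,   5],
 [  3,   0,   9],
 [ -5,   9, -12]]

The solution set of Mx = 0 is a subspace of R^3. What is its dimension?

Row reduce to echelon form.
R2 ← R2 − (3/2)·R1: [0, 9/2, 3/2]
R3 ← R3 + (5/2)·R1: [0, 3/2, 1/2]
R3 ← R3 − (1/3)·R2: [0, 0, 0]
2 nonzero rows, so rank(M) = 2.
M has 3 columns; by rank–nullity, nullity = 3 − 2 = 1.

1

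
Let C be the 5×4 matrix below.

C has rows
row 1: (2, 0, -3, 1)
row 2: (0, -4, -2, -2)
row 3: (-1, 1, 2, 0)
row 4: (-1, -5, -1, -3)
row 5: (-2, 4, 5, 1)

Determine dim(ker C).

2

Row reduce to echelon form.
R3 ← R3 + (1/2)·R1: [0, 1, 1/2, 1/2]
R4 ← R4 + (1/2)·R1: [0, -5, -5/2, -5/2]
R5 ← R5 + R1: [0, 4, 2, 2]
R3 ← R3 + (1/4)·R2: [0, 0, 0, 0]
R4 ← R4 − (5/4)·R2: [0, 0, 0, 0]
R5 ← R5 + R2: [0, 0, 0, 0]
2 nonzero rows, so rank(C) = 2.
C has 4 columns; by rank–nullity, nullity = 4 − 2 = 2.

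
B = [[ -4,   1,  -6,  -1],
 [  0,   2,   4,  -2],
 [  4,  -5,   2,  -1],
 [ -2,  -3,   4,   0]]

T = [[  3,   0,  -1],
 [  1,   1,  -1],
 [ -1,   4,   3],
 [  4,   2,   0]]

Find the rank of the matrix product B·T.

3

First compute BT:
[[ -9, -25, -15],
 [-10,  14,  10],
 [  1,   1,   7],
 [-13,  13,  17]]
Now row reduce the product.
R2 ← R2 − (10/9)·R1: [0, 376/9, 80/3]
R3 ← R3 + (1/9)·R1: [0, -16/9, 16/3]
R4 ← R4 − (13/9)·R1: [0, 442/9, 116/3]
R3 ← R3 + (2/47)·R2: [0, 0, 304/47]
R4 ← R4 − (221/188)·R2: [0, 0, 344/47]
R4 ← R4 − (43/38)·R3: [0, 0, 0]
3 nonzero rows, so rank(BT) = 3.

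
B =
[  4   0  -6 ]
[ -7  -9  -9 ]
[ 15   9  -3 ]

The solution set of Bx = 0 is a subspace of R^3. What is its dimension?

Row reduce to echelon form.
R2 ← R2 + (7/4)·R1: [0, -9, -39/2]
R3 ← R3 − (15/4)·R1: [0, 9, 39/2]
R3 ← R3 + R2: [0, 0, 0]
2 nonzero rows, so rank(B) = 2.
B has 3 columns; by rank–nullity, nullity = 3 − 2 = 1.

1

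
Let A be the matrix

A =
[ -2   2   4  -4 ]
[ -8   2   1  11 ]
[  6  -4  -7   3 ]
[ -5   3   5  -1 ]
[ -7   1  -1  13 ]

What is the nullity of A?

Row reduce to echelon form.
R2 ← R2 − (4)·R1: [0, -6, -15, 27]
R3 ← R3 + (3)·R1: [0, 2, 5, -9]
R4 ← R4 − (5/2)·R1: [0, -2, -5, 9]
R5 ← R5 − (7/2)·R1: [0, -6, -15, 27]
R3 ← R3 + (1/3)·R2: [0, 0, 0, 0]
R4 ← R4 − (1/3)·R2: [0, 0, 0, 0]
R5 ← R5 − R2: [0, 0, 0, 0]
2 nonzero rows, so rank(A) = 2.
A has 4 columns; by rank–nullity, nullity = 4 − 2 = 2.

2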